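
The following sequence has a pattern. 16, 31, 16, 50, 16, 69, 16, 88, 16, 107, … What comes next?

16

The terms cycle through 2 interleaved subsequences.
Stream A: 16, 16, 16, 16, 16 (constant 16).
Stream B: 31, 50, 69, 88, 107 (arithmetic with common difference +19).
Position 11 falls in stream A as its term 6, giving 16.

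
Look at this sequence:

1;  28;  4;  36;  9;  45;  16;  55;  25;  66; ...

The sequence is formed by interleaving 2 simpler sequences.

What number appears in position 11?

Positions 1, 3, 5, … form one subsequence and positions 2, 4, 6, … form another.
Stream A: 1, 4, 9, 16, 25 (consecutive squares n² from n = 1).
Stream B: 28, 36, 45, 55, 66 (the triangular numbers T_7, T_8, …).
Position 11 falls in stream A as its term 6, giving 36.

36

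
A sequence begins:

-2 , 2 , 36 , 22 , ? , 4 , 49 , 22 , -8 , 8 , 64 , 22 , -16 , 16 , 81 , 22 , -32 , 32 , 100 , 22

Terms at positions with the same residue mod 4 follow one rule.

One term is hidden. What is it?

-4

Read the sequence 4 terms at a time; column i is its own pattern.
Track A: -2, ?, -8, -16, -32 — geometric with ratio 2.
Track B: 2, 4, 8, 16, 32 — powers of 2.
Track C: 36, 49, 64, 81, 100 — perfect squares starting at 6².
Track D: 22, 22, 22, 22, 22 — the constant sequence 22.
Track A's pattern makes the blank -4.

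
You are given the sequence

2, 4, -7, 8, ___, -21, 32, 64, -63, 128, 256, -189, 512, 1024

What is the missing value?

The slot pattern repeats as AAB (period 3), so there are 2 interleaved tracks.
Track A: 2, 4, 8, ?, 32, 64, 128, 256, 512, 1024 (powers 2^1, 2^2, 2^3, …).
Track B: -7, -21, -63, -189 (geometric with ratio 3).
Filling track A at index 4 by its rule yields 16.

16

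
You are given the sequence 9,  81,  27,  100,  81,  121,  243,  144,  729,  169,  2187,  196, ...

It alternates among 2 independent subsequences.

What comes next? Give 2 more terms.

Taking every 2nd term gives 2 separate tracks.
Track A is 9, 27, 81, 243, 729, 2187, which is powers of 3.
Track B is 81, 100, 121, 144, 169, 196, which is consecutive squares n² from n = 9.
The 13th slot belongs to track A; its 7th term is 6561.
Term 14 comes from track B (its 7th entry): 225.

6561, 225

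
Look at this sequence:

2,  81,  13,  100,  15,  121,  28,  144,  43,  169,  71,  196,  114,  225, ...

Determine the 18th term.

289

The terms cycle through 2 interleaved subsequences.
Track A: 2, 13, 15, 28, 43, 71, 114 (a Fibonacci-like recurrence a_n = a_{n-1} + a_{n-2}).
Track B: 81, 100, 121, 144, 169, 196, 225 (consecutive squares n² from n = 9).
Position 18 falls in track B as its term 9, giving 289.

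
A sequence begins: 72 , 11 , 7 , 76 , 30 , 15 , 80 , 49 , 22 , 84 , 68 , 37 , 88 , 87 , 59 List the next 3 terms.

The terms cycle through 3 interleaved subsequences.
Track A is 72, 76, 80, 84, 88, which is arithmetic with common difference +4.
Track B is 11, 30, 49, 68, 87, which is arithmetic, step +19.
Track C is 7, 15, 22, 37, 59, which is Fibonacci-style (each term is the sum of the two before it).
Term 16 comes from track A (its 6th entry): 92.
Term 17 comes from track B (its 6th entry): 106.
Position 18 falls in track C as its term 6, giving 96.

92, 106, 96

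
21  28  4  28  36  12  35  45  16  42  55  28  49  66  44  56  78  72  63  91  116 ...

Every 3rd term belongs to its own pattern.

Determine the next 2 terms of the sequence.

The terms cycle through 3 interleaved subsequences.
Track A: 21, 28, 35, 42, 49, 56, 63. Arithmetic with common difference +7.
Track B: 28, 36, 45, 55, 66, 78, 91. The triangular numbers T_7, T_8, ….
Track C: 4, 12, 16, 28, 44, 72, 116. A Fibonacci-like recurrence a_n = a_{n-1} + a_{n-2}.
Term 22 comes from track A (its 8th entry): 70.
Position 23 falls in track B as its term 8, giving 105.

70, 105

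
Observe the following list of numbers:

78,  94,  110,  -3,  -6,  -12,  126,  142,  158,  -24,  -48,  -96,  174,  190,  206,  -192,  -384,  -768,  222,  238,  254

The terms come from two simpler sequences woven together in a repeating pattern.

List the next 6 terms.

-1536, -3072, -6144, 270, 286, 302

The slot pattern repeats as AAABBB (period 6), so there are 2 interleaved tracks.
Track A: 78, 94, 110, 126, 142, 158, 174, 190, 206, 222, 238, 254. Linear: a_n = 62 + 16·n.
Track B: -3, -6, -12, -24, -48, -96, -192, -384, -768. A geometric progression (common ratio 2).
Position 22 → track B, term 10 = -1536.
Term 23 comes from track B (its 11th entry): -3072.
Term 24 comes from track B (its 12th entry): -6144.
Position 25 → track A, term 13 = 270.
Term 26 comes from track A (its 14th entry): 286.
Term 27 comes from track A (its 15th entry): 302.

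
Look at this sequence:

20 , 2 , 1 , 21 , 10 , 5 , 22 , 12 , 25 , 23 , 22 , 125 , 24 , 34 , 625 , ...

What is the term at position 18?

3125

Taking every 3rd term gives 3 separate tracks.
Subsequence A: 20, 21, 22, 23, 24. Adding 1 each time.
Subsequence B: 2, 10, 12, 22, 34. Each term equals the sum of the previous two.
Subsequence C: 1, 5, 25, 125, 625. Powers of 5.
Position 18 falls in subsequence C as its term 6, giving 3125.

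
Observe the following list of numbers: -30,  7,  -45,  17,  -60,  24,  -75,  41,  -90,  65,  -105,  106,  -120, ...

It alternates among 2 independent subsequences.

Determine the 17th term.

-150

Positions 1, 3, 5, … form one subsequence and positions 2, 4, 6, … form another.
Track A: -30, -45, -60, -75, -90, -105, -120. Subtracting 15 each time.
Track B: 7, 17, 24, 41, 65, 106. A Fibonacci-like recurrence a_n = a_{n-1} + a_{n-2}.
The 17th slot belongs to track A; its 9th term is -150.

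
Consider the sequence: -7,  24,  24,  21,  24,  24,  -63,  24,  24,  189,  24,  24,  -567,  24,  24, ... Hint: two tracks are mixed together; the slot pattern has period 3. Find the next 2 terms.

1701, 24

Reading positions in blocks of 3 reveals the pattern ABB — 2 tracks woven together.
Track A: -7, 21, -63, 189, -567 (multiplying by -3 each time).
Track B: 24, 24, 24, 24, 24, 24, 24, 24, 24, 24 (constant 24).
Position 16 → track A, term 6 = 1701.
Position 17 → track B, term 11 = 24.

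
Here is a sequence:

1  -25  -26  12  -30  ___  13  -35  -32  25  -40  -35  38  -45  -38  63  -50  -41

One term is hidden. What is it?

Split by position mod 3 into 3 tracks.
Track A = 1, 12, 13, 25, 38, 63: each term equals the sum of the previous two.
Track B = -25, -30, -35, -40, -45, -50: arithmetic, step −5.
Track C = -26, ?, -32, -35, -38, -41: arithmetic with common difference −3.
Filling track C at index 2 by its rule yields -29.

-29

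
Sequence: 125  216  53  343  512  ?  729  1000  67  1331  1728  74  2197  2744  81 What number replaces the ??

Reading positions in blocks of 3 reveals the pattern AAB — 2 tracks woven together.
Track A is 125, 216, 343, 512, 729, 1000, 1331, 1728, 2197, 2744, which is the cubes 5³, 6³, 7³, ….
Track B is 53, ?, 67, 74, 81, which is arithmetic with common difference +7.
The gap is track B's term 2; the rule gives 60.

60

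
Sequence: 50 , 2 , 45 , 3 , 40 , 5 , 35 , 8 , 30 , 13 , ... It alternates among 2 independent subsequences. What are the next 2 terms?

25, 21

Odd-indexed and even-indexed terms follow separate rules.
Track A: 50, 45, 40, 35, 30. Arithmetic, step −5.
Track B: 2, 3, 5, 8, 13. Each term equals the sum of the previous two.
Position 11 → track A, term 6 = 25.
Position 12 → track B, term 6 = 21.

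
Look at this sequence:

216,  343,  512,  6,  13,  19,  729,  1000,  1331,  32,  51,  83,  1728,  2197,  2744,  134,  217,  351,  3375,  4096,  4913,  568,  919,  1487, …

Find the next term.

5832

The slot pattern repeats as AAABBB (period 6), so there are 2 interleaved tracks.
Track A = 216, 343, 512, 729, 1000, 1331, 1728, 2197, 2744, 3375, 4096, 4913: perfect cubes starting at 6³.
Track B = 6, 13, 19, 32, 51, 83, 134, 217, 351, 568, 919, 1487: each term equals the sum of the previous two.
Position 25 falls in track A as its term 13, giving 5832.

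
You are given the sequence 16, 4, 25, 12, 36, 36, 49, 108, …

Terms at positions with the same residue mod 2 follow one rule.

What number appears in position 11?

81

Positions 1, 3, 5, … form one subsequence and positions 2, 4, 6, … form another.
Stream A = 16, 25, 36, 49: perfect squares starting at 4².
Stream B = 4, 12, 36, 108: a geometric progression (common ratio 3).
The 11th slot belongs to stream A; its 6th term is 81.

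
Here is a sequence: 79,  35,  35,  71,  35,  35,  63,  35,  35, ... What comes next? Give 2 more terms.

The slot pattern repeats as ABB (period 3), so there are 2 interleaved tracks.
Subsequence A is 79, 71, 63, which is arithmetic, step −8.
Subsequence B is 35, 35, 35, 35, 35, 35, which is always 35.
The 10th slot belongs to subsequence A; its 4th term is 55.
Position 11 falls in subsequence B as its term 7, giving 35.

55, 35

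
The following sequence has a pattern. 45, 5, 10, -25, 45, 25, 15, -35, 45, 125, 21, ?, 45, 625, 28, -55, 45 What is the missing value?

-45

The terms cycle through 4 interleaved subsequences.
Track A: 45, 45, 45, 45, 45 (always 45).
Track B: 5, 25, 125, 625 (powers of 5).
Track C: 10, 15, 21, 28 (triangular numbers starting at T_4).
Track D: -25, -35, ?, -55 (subtracting 10 each time).
So the missing entry in track D is -45.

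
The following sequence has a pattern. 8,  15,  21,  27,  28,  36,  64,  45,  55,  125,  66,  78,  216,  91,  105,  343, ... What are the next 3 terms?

Reading positions in blocks of 3 reveals the pattern ABB — 2 tracks woven together.
Track A is 8, 27, 64, 125, 216, 343, which is consecutive cubes n³ from n = 2.
Track B is 15, 21, 28, 36, 45, 55, 66, 78, 91, 105, which is triangular numbers starting at T_5.
Term 17 comes from track B (its 11th entry): 120.
Term 18 comes from track B (its 12th entry): 136.
Position 19 falls in track A as its term 7, giving 512.

120, 136, 512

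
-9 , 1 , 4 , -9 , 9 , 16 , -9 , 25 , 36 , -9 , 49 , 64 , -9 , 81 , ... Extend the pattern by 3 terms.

Positions follow the repeating pattern ABB; grouping by letter gives 2 tracks.
Stream A: -9, -9, -9, -9, -9 (constant -9).
Stream B: 1, 4, 9, 16, 25, 36, 49, 64, 81 (the squares 1², 2², 3², …).
Position 15 → stream B, term 10 = 100.
Position 16 → stream A, term 6 = -9.
Term 17 comes from stream B (its 11th entry): 121.

100, -9, 121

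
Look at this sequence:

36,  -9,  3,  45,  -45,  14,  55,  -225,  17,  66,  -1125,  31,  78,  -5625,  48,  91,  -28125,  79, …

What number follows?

Read the sequence 3 terms at a time; column i is its own pattern.
Stream A is 36, 45, 55, 66, 78, 91, which is the triangular numbers T_8, T_9, ….
Stream B is -9, -45, -225, -1125, -5625, -28125, which is multiplying by 5 each time.
Stream C is 3, 14, 17, 31, 48, 79, which is Fibonacci-style (each term is the sum of the two before it).
The 19th slot belongs to stream A; its 7th term is 105.

105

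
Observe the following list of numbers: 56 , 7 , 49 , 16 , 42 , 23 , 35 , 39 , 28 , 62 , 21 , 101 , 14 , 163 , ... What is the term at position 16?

The terms cycle through 2 interleaved subsequences.
Subsequence A is 56, 49, 42, 35, 28, 21, 14, which is subtracting 7 each time.
Subsequence B is 7, 16, 23, 39, 62, 101, 163, which is each term equals the sum of the previous two.
Position 16 → subsequence B, term 8 = 264.

264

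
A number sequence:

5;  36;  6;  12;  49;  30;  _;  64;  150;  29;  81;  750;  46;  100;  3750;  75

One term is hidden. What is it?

Split by position mod 3 into 3 tracks.
Track A is 5, 12, ?, 29, 46, 75, which is each term equals the sum of the previous two.
Track B is 36, 49, 64, 81, 100, which is perfect squares starting at 6².
Track C is 6, 30, 150, 750, 3750, which is geometric, ×5 each step.
The gap is track A's term 3; the rule gives 17.

17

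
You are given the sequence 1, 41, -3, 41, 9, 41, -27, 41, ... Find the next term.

81

Taking every 2nd term gives 2 separate tracks.
Track A = 1, -3, 9, -27: geometric, ×-3 each step.
Track B = 41, 41, 41, 41: constant 41.
Position 9 falls in track A as its term 5, giving 81.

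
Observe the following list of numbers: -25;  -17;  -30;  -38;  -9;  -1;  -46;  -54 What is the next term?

The slot pattern repeats as AABB (period 4), so there are 2 interleaved tracks.
Track A is -25, -17, -9, -1, which is linear: a_n = -33 + 8·n.
Track B is -30, -38, -46, -54, which is subtracting 8 each time.
The 9th slot belongs to track A; its 5th term is 7.

7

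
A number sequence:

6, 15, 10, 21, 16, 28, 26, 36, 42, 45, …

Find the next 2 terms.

Odd-indexed and even-indexed terms follow separate rules.
Track A is 6, 10, 16, 26, 42, which is each term equals the sum of the previous two.
Track B is 15, 21, 28, 36, 45, which is the triangular numbers T_5, T_6, ….
Term 11 comes from track A (its 6th entry): 68.
Position 12 → track B, term 6 = 55.

68, 55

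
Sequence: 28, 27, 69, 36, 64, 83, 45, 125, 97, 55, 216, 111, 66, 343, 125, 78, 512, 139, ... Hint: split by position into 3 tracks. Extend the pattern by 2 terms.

91, 729

Taking every 3rd term gives 3 separate tracks.
Track A: 28, 36, 45, 55, 66, 78. Triangular numbers n(n+1)/2 for n = 7, 8, ….
Track B: 27, 64, 125, 216, 343, 512. The cubes 3³, 4³, 5³, ….
Track C: 69, 83, 97, 111, 125, 139. Linear: a_n = 55 + 14·n.
Term 19 comes from track A (its 7th entry): 91.
Position 20 → track B, term 7 = 729.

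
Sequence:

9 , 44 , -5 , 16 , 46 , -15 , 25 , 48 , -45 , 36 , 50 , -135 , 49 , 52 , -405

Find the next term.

64

Read the sequence 3 terms at a time; column i is its own pattern.
Stream A: 9, 16, 25, 36, 49. Consecutive squares n² from n = 3.
Stream B: 44, 46, 48, 50, 52. Adding 2 each time.
Stream C: -5, -15, -45, -135, -405. Geometric with ratio 3.
The 16th slot belongs to stream A; its 6th term is 64.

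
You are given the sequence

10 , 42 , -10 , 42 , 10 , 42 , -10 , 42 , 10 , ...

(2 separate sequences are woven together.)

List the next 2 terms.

Positions 1, 3, 5, … form one subsequence and positions 2, 4, 6, … form another.
Track A: 10, -10, 10, -10, 10 — the oscillation 10·(−1)^(n+1).
Track B: 42, 42, 42, 42 — constant 42.
Term 10 comes from track B (its 5th entry): 42.
The 11th slot belongs to track A; its 6th term is -10.

42, -10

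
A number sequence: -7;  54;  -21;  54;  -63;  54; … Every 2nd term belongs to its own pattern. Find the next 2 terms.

The terms cycle through 2 interleaved subsequences.
Subsequence A is -7, -21, -63, which is a geometric progression (common ratio 3).
Subsequence B is 54, 54, 54, which is constant 54.
Term 7 comes from subsequence A (its 4th entry): -189.
Term 8 comes from subsequence B (its 4th entry): 54.

-189, 54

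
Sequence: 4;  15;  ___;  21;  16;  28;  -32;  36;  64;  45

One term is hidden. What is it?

Positions 1, 3, 5, … form one subsequence and positions 2, 4, 6, … form another.
Stream A: 4, ?, 16, -32, 64 (geometric, ×-2 each step).
Stream B: 15, 21, 28, 36, 45 (the triangular numbers T_5, T_6, …).
So the missing entry in stream A is -8.

-8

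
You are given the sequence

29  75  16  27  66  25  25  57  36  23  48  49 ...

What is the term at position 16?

Taking every 3rd term gives 3 separate tracks.
Stream A = 29, 27, 25, 23: subtracting 2 each time.
Stream B = 75, 66, 57, 48: arithmetic with common difference −9.
Stream C = 16, 25, 36, 49: the squares 4², 5², 6², ….
Position 16 → stream A, term 6 = 19.

19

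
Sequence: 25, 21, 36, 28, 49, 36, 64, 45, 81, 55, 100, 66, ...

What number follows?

121

Odd-indexed and even-indexed terms follow separate rules.
Track A: 25, 36, 49, 64, 81, 100. Perfect squares starting at 5².
Track B: 21, 28, 36, 45, 55, 66. The triangular numbers T_6, T_7, ….
Position 13 falls in track A as its term 7, giving 121.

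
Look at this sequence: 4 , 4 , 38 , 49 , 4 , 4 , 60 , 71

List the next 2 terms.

The slot pattern repeats as AABB (period 4), so there are 2 interleaved tracks.
Track A is 4, 4, 4, 4, which is constant 4.
Track B is 38, 49, 60, 71, which is arithmetic with common difference +11.
The 9th slot belongs to track A; its 5th term is 4.
Position 10 → track A, term 6 = 4.

4, 4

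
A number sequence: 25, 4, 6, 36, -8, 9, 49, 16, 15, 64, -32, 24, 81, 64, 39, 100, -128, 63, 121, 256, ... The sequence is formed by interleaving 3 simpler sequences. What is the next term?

102

Taking every 3rd term gives 3 separate tracks.
Subsequence A is 25, 36, 49, 64, 81, 100, 121, which is perfect squares starting at 5².
Subsequence B is 4, -8, 16, -32, 64, -128, 256, which is geometric with ratio -2.
Subsequence C is 6, 9, 15, 24, 39, 63, which is Fibonacci-style (each term is the sum of the two before it).
The 21st slot belongs to subsequence C; its 7th term is 102.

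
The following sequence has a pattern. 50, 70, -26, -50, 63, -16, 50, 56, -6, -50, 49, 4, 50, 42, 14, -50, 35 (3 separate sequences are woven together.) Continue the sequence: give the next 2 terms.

24, 50

The terms cycle through 3 interleaved subsequences.
Subsequence A: 50, -50, 50, -50, 50, -50 (the oscillation 50·(−1)^(n+1)).
Subsequence B: 70, 63, 56, 49, 42, 35 (linear: a_n = 77 − 7·n).
Subsequence C: -26, -16, -6, 4, 14 (linear: a_n = -36 + 10·n).
Position 18 falls in subsequence C as its term 6, giving 24.
Term 19 comes from subsequence A (its 7th entry): 50.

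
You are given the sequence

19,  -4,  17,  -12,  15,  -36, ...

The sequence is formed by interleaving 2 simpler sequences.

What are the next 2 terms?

13, -108

Split by position mod 2 into 2 tracks.
Track A: 19, 17, 15 (subtracting 2 each time).
Track B: -4, -12, -36 (multiplying by 3 each time).
Position 7 → track A, term 4 = 13.
Position 8 → track B, term 4 = -108.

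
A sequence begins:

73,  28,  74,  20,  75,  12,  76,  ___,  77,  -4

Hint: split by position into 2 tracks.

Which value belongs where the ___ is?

4

Taking every 2nd term gives 2 separate tracks.
Track A: 73, 74, 75, 76, 77. Arithmetic with common difference +1.
Track B: 28, 20, 12, ?, -4. Arithmetic with common difference −8.
The gap is track B's term 4; the rule gives 4.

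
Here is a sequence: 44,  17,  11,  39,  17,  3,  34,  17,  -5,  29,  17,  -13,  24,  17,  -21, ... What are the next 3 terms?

19, 17, -29

The terms cycle through 3 interleaved subsequences.
Subsequence A: 44, 39, 34, 29, 24. Linear: a_n = 49 − 5·n.
Subsequence B: 17, 17, 17, 17, 17. Constant 17.
Subsequence C: 11, 3, -5, -13, -21. Arithmetic, step −8.
Position 16 falls in subsequence A as its term 6, giving 19.
Position 17 → subsequence B, term 6 = 17.
Term 18 comes from subsequence C (its 6th entry): -29.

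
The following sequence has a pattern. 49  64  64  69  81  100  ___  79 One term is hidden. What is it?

Reading positions in blocks of 4 reveals the pattern AABB — 2 tracks woven together.
Subsequence A = 49, 64, 81, 100: perfect squares starting at 7².
Subsequence B = 64, 69, ?, 79: linear: a_n = 59 + 5·n.
Filling subsequence B at index 3 by its rule yields 74.

74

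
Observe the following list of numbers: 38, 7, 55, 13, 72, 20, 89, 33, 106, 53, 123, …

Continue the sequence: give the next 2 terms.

Odd-indexed and even-indexed terms follow separate rules.
Subsequence A: 38, 55, 72, 89, 106, 123 — linear: a_n = 21 + 17·n.
Subsequence B: 7, 13, 20, 33, 53 — Fibonacci-style (each term is the sum of the two before it).
Position 12 → subsequence B, term 6 = 86.
The 13th slot belongs to subsequence A; its 7th term is 140.

86, 140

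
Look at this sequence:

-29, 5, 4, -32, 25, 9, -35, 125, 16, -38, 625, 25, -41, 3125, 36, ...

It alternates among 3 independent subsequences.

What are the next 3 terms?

-44, 15625, 49

Split by position mod 3: positions 1, 4, 7, … form one track, and each other residue class forms its own.
Stream A: -29, -32, -35, -38, -41 (arithmetic, step −3).
Stream B: 5, 25, 125, 625, 3125 (multiplying by 5 each time).
Stream C: 4, 9, 16, 25, 36 (perfect squares starting at 2²).
Position 16 → stream A, term 6 = -44.
Position 17 falls in stream B as its term 6, giving 15625.
Term 18 comes from stream C (its 6th entry): 49.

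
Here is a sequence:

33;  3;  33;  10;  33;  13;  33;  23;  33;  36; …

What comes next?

Taking every 2nd term gives 2 separate tracks.
Subsequence A: 33, 33, 33, 33, 33 (always 33).
Subsequence B: 3, 10, 13, 23, 36 (Fibonacci-style (each term is the sum of the two before it)).
Term 11 comes from subsequence A (its 6th entry): 33.

33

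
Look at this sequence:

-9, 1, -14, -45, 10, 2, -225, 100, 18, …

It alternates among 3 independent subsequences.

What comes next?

-1125

The terms cycle through 3 interleaved subsequences.
Track A: -9, -45, -225 — multiplying by 5 each time.
Track B: 1, 10, 100 — successive powers of 10.
Track C: -14, 2, 18 — adding 16 each time.
Position 10 → track A, term 4 = -1125.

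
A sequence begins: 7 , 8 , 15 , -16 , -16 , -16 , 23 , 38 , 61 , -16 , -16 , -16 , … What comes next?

99

Positions follow the repeating pattern AAABBB; grouping by letter gives 2 tracks.
Stream A = 7, 8, 15, 23, 38, 61: a Fibonacci-like recurrence a_n = a_{n-1} + a_{n-2}.
Stream B = -16, -16, -16, -16, -16, -16: the constant sequence -16.
Term 13 comes from stream A (its 7th entry): 99.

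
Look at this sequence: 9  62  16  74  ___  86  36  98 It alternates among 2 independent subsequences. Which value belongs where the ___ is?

25

The terms cycle through 2 interleaved subsequences.
Track A: 9, 16, ?, 36. Consecutive squares n² from n = 3.
Track B: 62, 74, 86, 98. Arithmetic, step +12.
So the missing entry in track A is 25.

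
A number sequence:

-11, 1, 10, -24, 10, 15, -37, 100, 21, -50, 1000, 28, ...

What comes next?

Split by position mod 3 into 3 tracks.
Stream A = -11, -24, -37, -50: arithmetic with common difference −13.
Stream B = 1, 10, 100, 1000: powers of 10.
Stream C = 10, 15, 21, 28: the triangular numbers T_4, T_5, ….
The 13th slot belongs to stream A; its 5th term is -63.

-63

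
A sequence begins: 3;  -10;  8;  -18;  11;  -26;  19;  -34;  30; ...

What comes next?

-42

Positions 1, 3, 5, … form one subsequence and positions 2, 4, 6, … form another.
Track A is 3, 8, 11, 19, 30, which is Fibonacci-style (each term is the sum of the two before it).
Track B is -10, -18, -26, -34, which is arithmetic, step −8.
The 10th slot belongs to track B; its 5th term is -42.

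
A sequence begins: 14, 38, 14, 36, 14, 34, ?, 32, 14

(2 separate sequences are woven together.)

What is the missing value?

14

Positions 1, 3, 5, … form one subsequence and positions 2, 4, 6, … form another.
Subsequence A is 14, 14, 14, ?, 14, which is the constant sequence 14.
Subsequence B is 38, 36, 34, 32, which is subtracting 2 each time.
So the missing entry in subsequence A is 14.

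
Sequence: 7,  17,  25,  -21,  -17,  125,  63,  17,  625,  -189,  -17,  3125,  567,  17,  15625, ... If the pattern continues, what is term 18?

Split by position mod 3 into 3 tracks.
Track A: 7, -21, 63, -189, 567. Multiplying by -3 each time.
Track B: 17, -17, 17, -17, 17. Oscillating between 17 and -17.
Track C: 25, 125, 625, 3125, 15625. Powers 5^2, 5^3, 5^4, ….
Position 18 falls in track C as its term 6, giving 78125.

78125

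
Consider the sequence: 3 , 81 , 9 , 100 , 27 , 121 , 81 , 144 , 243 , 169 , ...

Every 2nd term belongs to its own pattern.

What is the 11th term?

Positions 1, 3, 5, … form one subsequence and positions 2, 4, 6, … form another.
Track A = 3, 9, 27, 81, 243: powers of 3.
Track B = 81, 100, 121, 144, 169: the squares 9², 10², 11², ….
Position 11 falls in track A as its term 6, giving 729.

729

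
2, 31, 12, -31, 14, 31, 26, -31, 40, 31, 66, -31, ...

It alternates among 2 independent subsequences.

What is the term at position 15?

Split by position mod 2 into 2 tracks.
Stream A = 2, 12, 14, 26, 40, 66: a Fibonacci-like recurrence a_n = a_{n-1} + a_{n-2}.
Stream B = 31, -31, 31, -31, 31, -31: the oscillation 31·(−1)^(n+1).
Term 15 comes from stream A (its 8th entry): 172.

172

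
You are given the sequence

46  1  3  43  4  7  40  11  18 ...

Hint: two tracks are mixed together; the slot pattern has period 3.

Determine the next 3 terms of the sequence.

Reading positions in blocks of 3 reveals the pattern ABB — 2 tracks woven together.
Track A: 46, 43, 40. Subtracting 3 each time.
Track B: 1, 3, 4, 7, 11, 18. A Fibonacci-like recurrence a_n = a_{n-1} + a_{n-2}.
Term 10 comes from track A (its 4th entry): 37.
Position 11 falls in track B as its term 7, giving 29.
Position 12 falls in track B as its term 8, giving 47.

37, 29, 47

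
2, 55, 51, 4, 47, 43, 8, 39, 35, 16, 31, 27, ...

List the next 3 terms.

32, 23, 19

Reading positions in blocks of 3 reveals the pattern ABB — 2 tracks woven together.
Track A is 2, 4, 8, 16, which is successive powers of 2.
Track B is 55, 51, 47, 43, 39, 35, 31, 27, which is linear: a_n = 59 − 4·n.
Position 13 → track A, term 5 = 32.
Position 14 → track B, term 9 = 23.
Position 15 falls in track B as its term 10, giving 19.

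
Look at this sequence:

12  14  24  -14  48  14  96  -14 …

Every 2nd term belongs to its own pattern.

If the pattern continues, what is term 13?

Split by position mod 2 into 2 tracks.
Stream A: 12, 24, 48, 96 (geometric, ×2 each step).
Stream B: 14, -14, 14, -14 (alternating ±14).
Term 13 comes from stream A (its 7th entry): 768.

768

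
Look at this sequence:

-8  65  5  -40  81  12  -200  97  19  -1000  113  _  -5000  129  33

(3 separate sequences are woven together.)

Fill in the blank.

Split by position mod 3 into 3 tracks.
Stream A = -8, -40, -200, -1000, -5000: geometric with ratio 5.
Stream B = 65, 81, 97, 113, 129: adding 16 each time.
Stream C = 5, 12, 19, ?, 33: arithmetic with common difference +7.
So the missing entry in stream C is 26.

26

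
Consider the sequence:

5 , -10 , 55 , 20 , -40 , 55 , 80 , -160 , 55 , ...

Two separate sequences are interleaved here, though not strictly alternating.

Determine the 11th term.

-640

Reading positions in blocks of 3 reveals the pattern AAB — 2 tracks woven together.
Subsequence A is 5, -10, 20, -40, 80, -160, which is geometric, ×-2 each step.
Subsequence B is 55, 55, 55, which is constant 55.
Position 11 falls in subsequence A as its term 8, giving -640.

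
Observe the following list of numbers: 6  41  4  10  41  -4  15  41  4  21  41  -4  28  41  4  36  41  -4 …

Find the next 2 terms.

Split by position mod 3: positions 1, 4, 7, … form one track, and each other residue class forms its own.
Track A: 6, 10, 15, 21, 28, 36. Triangular numbers n(n+1)/2 for n = 3, 4, ….
Track B: 41, 41, 41, 41, 41, 41. The constant sequence 41.
Track C: 4, -4, 4, -4, 4, -4. Oscillating between 4 and -4.
Term 19 comes from track A (its 7th entry): 45.
Term 20 comes from track B (its 7th entry): 41.

45, 41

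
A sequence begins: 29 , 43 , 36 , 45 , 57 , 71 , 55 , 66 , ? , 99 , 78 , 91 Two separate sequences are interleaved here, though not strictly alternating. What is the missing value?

Positions follow the repeating pattern AABB; grouping by letter gives 2 tracks.
Track A is 29, 43, 57, 71, ?, 99, which is arithmetic with common difference +14.
Track B is 36, 45, 55, 66, 78, 91, which is the triangular numbers T_8, T_9, ….
The gap is track A's term 5; the rule gives 85.

85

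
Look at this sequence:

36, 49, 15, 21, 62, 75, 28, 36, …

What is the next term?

88

Positions follow the repeating pattern AABB; grouping by letter gives 2 tracks.
Stream A: 36, 49, 62, 75 (arithmetic, step +13).
Stream B: 15, 21, 28, 36 (the triangular numbers T_5, T_6, …).
Position 9 → stream A, term 5 = 88.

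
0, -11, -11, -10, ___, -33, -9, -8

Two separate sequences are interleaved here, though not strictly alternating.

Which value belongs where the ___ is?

-22

Positions follow the repeating pattern AABB; grouping by letter gives 2 tracks.
Track A: 0, -11, ?, -33 (subtracting 11 each time).
Track B: -11, -10, -9, -8 (linear: a_n = -12 + n).
Filling track A at index 3 by its rule yields -22.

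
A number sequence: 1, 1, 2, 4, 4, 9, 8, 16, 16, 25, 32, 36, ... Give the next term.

64

Odd-indexed and even-indexed terms follow separate rules.
Track A = 1, 2, 4, 8, 16, 32: a geometric progression (common ratio 2).
Track B = 1, 4, 9, 16, 25, 36: consecutive squares n² from n = 1.
Position 13 falls in track A as its term 7, giving 64.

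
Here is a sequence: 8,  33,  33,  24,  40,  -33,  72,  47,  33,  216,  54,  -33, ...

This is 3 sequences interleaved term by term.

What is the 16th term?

1944

Read the sequence 3 terms at a time; column i is its own pattern.
Track A = 8, 24, 72, 216: geometric, ×3 each step.
Track B = 33, 40, 47, 54: adding 7 each time.
Track C = 33, -33, 33, -33: the oscillation 33·(−1)^(n+1).
Term 16 comes from track A (its 6th entry): 1944.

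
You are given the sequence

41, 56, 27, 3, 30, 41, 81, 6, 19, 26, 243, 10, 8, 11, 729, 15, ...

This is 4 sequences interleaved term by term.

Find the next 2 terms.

Split by position mod 4: positions 1, 5, 9, … form one track, and each other residue class forms its own.
Stream A: 41, 30, 19, 8. Arithmetic, step −11.
Stream B: 56, 41, 26, 11. Linear: a_n = 71 − 15·n.
Stream C: 27, 81, 243, 729. Powers of 3.
Stream D: 3, 6, 10, 15. Triangular numbers n(n+1)/2 for n = 2, 3, ….
Position 17 falls in stream A as its term 5, giving -3.
Term 18 comes from stream B (its 5th entry): -4.

-3, -4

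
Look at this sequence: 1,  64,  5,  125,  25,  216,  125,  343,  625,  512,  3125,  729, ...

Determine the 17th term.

390625

The terms cycle through 2 interleaved subsequences.
Subsequence A = 1, 5, 25, 125, 625, 3125: a geometric progression (common ratio 5).
Subsequence B = 64, 125, 216, 343, 512, 729: perfect cubes starting at 4³.
The 17th slot belongs to subsequence A; its 9th term is 390625.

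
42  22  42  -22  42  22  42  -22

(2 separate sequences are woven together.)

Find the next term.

42

Taking every 2nd term gives 2 separate tracks.
Stream A: 42, 42, 42, 42 — the constant sequence 42.
Stream B: 22, -22, 22, -22 — oscillating between 22 and -22.
Term 9 comes from stream A (its 5th entry): 42.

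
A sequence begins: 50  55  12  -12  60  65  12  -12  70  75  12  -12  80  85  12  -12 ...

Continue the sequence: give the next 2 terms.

90, 95

Positions follow the repeating pattern AABB; grouping by letter gives 2 tracks.
Track A: 50, 55, 60, 65, 70, 75, 80, 85 — arithmetic, step +5.
Track B: 12, -12, 12, -12, 12, -12, 12, -12 — the oscillation 12·(−1)^(n+1).
The 17th slot belongs to track A; its 9th term is 90.
The 18th slot belongs to track A; its 10th term is 95.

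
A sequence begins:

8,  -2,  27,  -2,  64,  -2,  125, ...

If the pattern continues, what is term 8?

Odd-indexed and even-indexed terms follow separate rules.
Track A = 8, 27, 64, 125: the cubes 2³, 3³, 4³, ….
Track B = -2, -2, -2: always -2.
Position 8 → track B, term 4 = -2.

-2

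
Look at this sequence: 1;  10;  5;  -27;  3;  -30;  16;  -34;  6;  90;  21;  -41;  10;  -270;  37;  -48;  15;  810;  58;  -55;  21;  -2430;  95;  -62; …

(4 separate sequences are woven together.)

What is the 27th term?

Split by position mod 4: positions 1, 5, 9, … form one track, and each other residue class forms its own.
Subsequence A = 1, 3, 6, 10, 15, 21: the triangular numbers T_1, T_2, ….
Subsequence B = 10, -30, 90, -270, 810, -2430: geometric, ×-3 each step.
Subsequence C = 5, 16, 21, 37, 58, 95: a Fibonacci-like recurrence a_n = a_{n-1} + a_{n-2}.
Subsequence D = -27, -34, -41, -48, -55, -62: subtracting 7 each time.
Position 27 falls in subsequence C as its term 7, giving 153.

153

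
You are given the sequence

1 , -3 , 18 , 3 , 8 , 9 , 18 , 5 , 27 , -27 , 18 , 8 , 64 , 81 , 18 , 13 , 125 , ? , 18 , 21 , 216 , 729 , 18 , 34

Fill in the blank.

Taking every 4th term gives 4 separate tracks.
Track A: 1, 8, 27, 64, 125, 216 — perfect cubes starting at 1³.
Track B: -3, 9, -27, 81, ?, 729 — a geometric progression (common ratio -3).
Track C: 18, 18, 18, 18, 18, 18 — constant 18.
Track D: 3, 5, 8, 13, 21, 34 — a Fibonacci-like recurrence a_n = a_{n-1} + a_{n-2}.
So the missing entry in track B is -243.

-243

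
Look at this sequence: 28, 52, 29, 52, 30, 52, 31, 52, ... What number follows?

32

Odd-indexed and even-indexed terms follow separate rules.
Track A: 28, 29, 30, 31. Arithmetic with common difference +1.
Track B: 52, 52, 52, 52. Always 52.
Position 9 falls in track A as its term 5, giving 32.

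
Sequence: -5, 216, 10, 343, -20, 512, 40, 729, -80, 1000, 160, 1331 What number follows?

-320

Odd-indexed and even-indexed terms follow separate rules.
Stream A is -5, 10, -20, 40, -80, 160, which is multiplying by -2 each time.
Stream B is 216, 343, 512, 729, 1000, 1331, which is the cubes 6³, 7³, 8³, ….
Position 13 → stream A, term 7 = -320.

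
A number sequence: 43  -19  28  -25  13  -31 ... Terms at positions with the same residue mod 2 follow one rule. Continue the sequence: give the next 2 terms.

-2, -37

Positions 1, 3, 5, … form one subsequence and positions 2, 4, 6, … form another.
Track A: 43, 28, 13 — arithmetic with common difference −15.
Track B: -19, -25, -31 — arithmetic, step −6.
Term 7 comes from track A (its 4th entry): -2.
Term 8 comes from track B (its 4th entry): -37.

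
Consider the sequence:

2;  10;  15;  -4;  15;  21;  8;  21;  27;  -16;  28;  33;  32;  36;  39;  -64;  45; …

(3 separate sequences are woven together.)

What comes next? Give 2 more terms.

The terms cycle through 3 interleaved subsequences.
Track A: 2, -4, 8, -16, 32, -64 (geometric with ratio -2).
Track B: 10, 15, 21, 28, 36, 45 (the triangular numbers T_4, T_5, …).
Track C: 15, 21, 27, 33, 39 (adding 6 each time).
Term 18 comes from track C (its 6th entry): 45.
Position 19 falls in track A as its term 7, giving 128.

45, 128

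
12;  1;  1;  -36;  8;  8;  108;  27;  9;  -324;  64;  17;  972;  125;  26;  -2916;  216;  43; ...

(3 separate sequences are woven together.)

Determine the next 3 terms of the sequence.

8748, 343, 69

Split by position mod 3 into 3 tracks.
Stream A: 12, -36, 108, -324, 972, -2916 (multiplying by -3 each time).
Stream B: 1, 8, 27, 64, 125, 216 (consecutive cubes n³ from n = 1).
Stream C: 1, 8, 9, 17, 26, 43 (a Fibonacci-like recurrence a_n = a_{n-1} + a_{n-2}).
The 19th slot belongs to stream A; its 7th term is 8748.
The 20th slot belongs to stream B; its 7th term is 343.
Position 21 falls in stream C as its term 7, giving 69.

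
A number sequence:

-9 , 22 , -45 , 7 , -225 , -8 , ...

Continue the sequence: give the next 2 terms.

-1125, -23

Odd-indexed and even-indexed terms follow separate rules.
Track A: -9, -45, -225 (a geometric progression (common ratio 5)).
Track B: 22, 7, -8 (linear: a_n = 37 − 15·n).
Position 7 → track A, term 4 = -1125.
Position 8 → track B, term 4 = -23.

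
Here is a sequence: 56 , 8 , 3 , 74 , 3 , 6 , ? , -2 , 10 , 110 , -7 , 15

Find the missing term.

Split by position mod 3 into 3 tracks.
Track A: 56, 74, ?, 110 (arithmetic, step +18).
Track B: 8, 3, -2, -7 (arithmetic, step −5).
Track C: 3, 6, 10, 15 (triangular numbers starting at T_2).
So the missing entry in track A is 92.

92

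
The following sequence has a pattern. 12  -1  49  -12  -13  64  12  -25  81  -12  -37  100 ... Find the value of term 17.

-61

Split by position mod 3: positions 1, 4, 7, … form one track, and each other residue class forms its own.
Track A: 12, -12, 12, -12. Alternating ±12.
Track B: -1, -13, -25, -37. Arithmetic with common difference −12.
Track C: 49, 64, 81, 100. Consecutive squares n² from n = 7.
Position 17 → track B, term 6 = -61.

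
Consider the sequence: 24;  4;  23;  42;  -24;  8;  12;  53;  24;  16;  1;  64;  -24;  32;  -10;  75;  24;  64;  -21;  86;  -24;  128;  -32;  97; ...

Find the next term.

24

Split by position mod 4: positions 1, 5, 9, … form one track, and each other residue class forms its own.
Track A is 24, -24, 24, -24, 24, -24, which is alternating ±24.
Track B is 4, 8, 16, 32, 64, 128, which is successive powers of 2.
Track C is 23, 12, 1, -10, -21, -32, which is arithmetic with common difference −11.
Track D is 42, 53, 64, 75, 86, 97, which is arithmetic, step +11.
Position 25 falls in track A as its term 7, giving 24.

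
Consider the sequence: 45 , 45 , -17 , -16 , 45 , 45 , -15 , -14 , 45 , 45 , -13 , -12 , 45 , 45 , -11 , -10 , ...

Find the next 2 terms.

Positions follow the repeating pattern AABB; grouping by letter gives 2 tracks.
Stream A: 45, 45, 45, 45, 45, 45, 45, 45 — the constant sequence 45.
Stream B: -17, -16, -15, -14, -13, -12, -11, -10 — linear: a_n = -18 + n.
The 17th slot belongs to stream A; its 9th term is 45.
The 18th slot belongs to stream A; its 10th term is 45.

45, 45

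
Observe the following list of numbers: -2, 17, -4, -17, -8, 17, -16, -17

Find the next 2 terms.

The terms cycle through 2 interleaved subsequences.
Track A is -2, -4, -8, -16, which is geometric, ×2 each step.
Track B is 17, -17, 17, -17, which is the oscillation 17·(−1)^(n+1).
The 9th slot belongs to track A; its 5th term is -32.
The 10th slot belongs to track B; its 5th term is 17.

-32, 17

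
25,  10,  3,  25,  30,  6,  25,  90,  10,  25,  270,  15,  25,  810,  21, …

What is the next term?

The terms cycle through 3 interleaved subsequences.
Track A = 25, 25, 25, 25, 25: always 25.
Track B = 10, 30, 90, 270, 810: geometric with ratio 3.
Track C = 3, 6, 10, 15, 21: the triangular numbers T_2, T_3, ….
The 16th slot belongs to track A; its 6th term is 25.

25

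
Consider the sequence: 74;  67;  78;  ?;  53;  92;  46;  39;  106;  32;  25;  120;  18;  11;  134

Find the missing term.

Reading positions in blocks of 3 reveals the pattern AAB — 2 tracks woven together.
Stream A: 74, 67, ?, 53, 46, 39, 32, 25, 18, 11 — subtracting 7 each time.
Stream B: 78, 92, 106, 120, 134 — arithmetic with common difference +14.
Filling stream A at index 3 by its rule yields 60.

60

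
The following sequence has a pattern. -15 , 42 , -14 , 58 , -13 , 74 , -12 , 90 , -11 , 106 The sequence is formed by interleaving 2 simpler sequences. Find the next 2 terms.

-10, 122

Split by position mod 2 into 2 tracks.
Subsequence A = -15, -14, -13, -12, -11: arithmetic, step +1.
Subsequence B = 42, 58, 74, 90, 106: adding 16 each time.
The 11th slot belongs to subsequence A; its 6th term is -10.
Term 12 comes from subsequence B (its 6th entry): 122.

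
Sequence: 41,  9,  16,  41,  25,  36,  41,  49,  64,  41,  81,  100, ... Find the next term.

41

Positions follow the repeating pattern ABB; grouping by letter gives 2 tracks.
Stream A: 41, 41, 41, 41. The constant sequence 41.
Stream B: 9, 16, 25, 36, 49, 64, 81, 100. Consecutive squares n² from n = 3.
Term 13 comes from stream A (its 5th entry): 41.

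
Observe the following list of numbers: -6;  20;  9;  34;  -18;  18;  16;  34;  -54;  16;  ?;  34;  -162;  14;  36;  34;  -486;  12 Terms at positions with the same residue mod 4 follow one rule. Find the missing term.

25

Taking every 4th term gives 4 separate tracks.
Track A = -6, -18, -54, -162, -486: a geometric progression (common ratio 3).
Track B = 20, 18, 16, 14, 12: arithmetic, step −2.
Track C = 9, 16, ?, 36: consecutive squares n² from n = 3.
Track D = 34, 34, 34, 34: always 34.
The gap is track C's term 3; the rule gives 25.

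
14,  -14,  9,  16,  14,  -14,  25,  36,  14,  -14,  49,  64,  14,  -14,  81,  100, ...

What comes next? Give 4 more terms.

The slot pattern repeats as AABB (period 4), so there are 2 interleaved tracks.
Track A: 14, -14, 14, -14, 14, -14, 14, -14 — alternating ±14.
Track B: 9, 16, 25, 36, 49, 64, 81, 100 — the squares 3², 4², 5², ….
Term 17 comes from track A (its 9th entry): 14.
Position 18 falls in track A as its term 10, giving -14.
Position 19 → track B, term 9 = 121.
The 20th slot belongs to track B; its 10th term is 144.

14, -14, 121, 144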